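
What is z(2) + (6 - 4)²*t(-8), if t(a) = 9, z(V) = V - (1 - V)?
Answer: 39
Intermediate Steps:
z(V) = -1 + 2*V (z(V) = V + (-1 + V) = -1 + 2*V)
z(2) + (6 - 4)²*t(-8) = (-1 + 2*2) + (6 - 4)²*9 = (-1 + 4) + 2²*9 = 3 + 4*9 = 3 + 36 = 39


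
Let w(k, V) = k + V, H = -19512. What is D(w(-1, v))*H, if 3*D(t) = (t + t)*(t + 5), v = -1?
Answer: 78048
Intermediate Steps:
w(k, V) = V + k
D(t) = 2*t*(5 + t)/3 (D(t) = ((t + t)*(t + 5))/3 = ((2*t)*(5 + t))/3 = (2*t*(5 + t))/3 = 2*t*(5 + t)/3)
D(w(-1, v))*H = (2*(-1 - 1)*(5 + (-1 - 1))/3)*(-19512) = ((2/3)*(-2)*(5 - 2))*(-19512) = ((2/3)*(-2)*3)*(-19512) = -4*(-19512) = 78048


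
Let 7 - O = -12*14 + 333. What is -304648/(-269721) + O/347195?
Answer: 105729646442/93645782595 ≈ 1.1290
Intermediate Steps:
O = -158 (O = 7 - (-12*14 + 333) = 7 - (-168 + 333) = 7 - 1*165 = 7 - 165 = -158)
-304648/(-269721) + O/347195 = -304648/(-269721) - 158/347195 = -304648*(-1/269721) - 158*1/347195 = 304648/269721 - 158/347195 = 105729646442/93645782595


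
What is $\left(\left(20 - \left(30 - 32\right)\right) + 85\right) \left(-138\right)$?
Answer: $-14766$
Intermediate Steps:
$\left(\left(20 - \left(30 - 32\right)\right) + 85\right) \left(-138\right) = \left(\left(20 - -2\right) + 85\right) \left(-138\right) = \left(\left(20 + 2\right) + 85\right) \left(-138\right) = \left(22 + 85\right) \left(-138\right) = 107 \left(-138\right) = -14766$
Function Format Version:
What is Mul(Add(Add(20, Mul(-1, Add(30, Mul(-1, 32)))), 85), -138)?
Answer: -14766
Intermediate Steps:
Mul(Add(Add(20, Mul(-1, Add(30, Mul(-1, 32)))), 85), -138) = Mul(Add(Add(20, Mul(-1, Add(30, -32))), 85), -138) = Mul(Add(Add(20, Mul(-1, -2)), 85), -138) = Mul(Add(Add(20, 2), 85), -138) = Mul(Add(22, 85), -138) = Mul(107, -138) = -14766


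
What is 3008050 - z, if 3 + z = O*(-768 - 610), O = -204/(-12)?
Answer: 3031479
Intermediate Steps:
O = 17 (O = -204*(-1/12) = 17)
z = -23429 (z = -3 + 17*(-768 - 610) = -3 + 17*(-1378) = -3 - 23426 = -23429)
3008050 - z = 3008050 - 1*(-23429) = 3008050 + 23429 = 3031479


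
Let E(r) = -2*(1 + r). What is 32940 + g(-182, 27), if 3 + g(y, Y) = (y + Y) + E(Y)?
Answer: 32726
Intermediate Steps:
E(r) = -2 - 2*r
g(y, Y) = -5 + y - Y (g(y, Y) = -3 + ((y + Y) + (-2 - 2*Y)) = -3 + ((Y + y) + (-2 - 2*Y)) = -3 + (-2 + y - Y) = -5 + y - Y)
32940 + g(-182, 27) = 32940 + (-5 - 182 - 1*27) = 32940 + (-5 - 182 - 27) = 32940 - 214 = 32726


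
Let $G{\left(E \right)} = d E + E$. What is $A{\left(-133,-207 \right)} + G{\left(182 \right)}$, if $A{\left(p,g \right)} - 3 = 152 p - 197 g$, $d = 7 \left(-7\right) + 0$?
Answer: $11830$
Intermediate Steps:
$d = -49$ ($d = -49 + 0 = -49$)
$G{\left(E \right)} = - 48 E$ ($G{\left(E \right)} = - 49 E + E = - 48 E$)
$A{\left(p,g \right)} = 3 - 197 g + 152 p$ ($A{\left(p,g \right)} = 3 - \left(- 152 p + 197 g\right) = 3 - 197 g + 152 p$)
$A{\left(-133,-207 \right)} + G{\left(182 \right)} = \left(3 - -40779 + 152 \left(-133\right)\right) - 8736 = \left(3 + 40779 - 20216\right) - 8736 = 20566 - 8736 = 11830$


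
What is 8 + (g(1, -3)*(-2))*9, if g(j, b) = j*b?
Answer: 62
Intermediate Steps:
g(j, b) = b*j
8 + (g(1, -3)*(-2))*9 = 8 + (-3*1*(-2))*9 = 8 - 3*(-2)*9 = 8 + 6*9 = 8 + 54 = 62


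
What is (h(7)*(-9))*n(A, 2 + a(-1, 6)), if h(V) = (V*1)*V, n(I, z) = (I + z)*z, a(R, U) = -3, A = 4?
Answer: 1323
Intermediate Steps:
n(I, z) = z*(I + z)
h(V) = V² (h(V) = V*V = V²)
(h(7)*(-9))*n(A, 2 + a(-1, 6)) = (7²*(-9))*((2 - 3)*(4 + (2 - 3))) = (49*(-9))*(-(4 - 1)) = -(-441)*3 = -441*(-3) = 1323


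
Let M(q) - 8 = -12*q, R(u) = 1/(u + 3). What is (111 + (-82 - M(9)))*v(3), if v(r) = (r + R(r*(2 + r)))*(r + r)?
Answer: 2365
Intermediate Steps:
R(u) = 1/(3 + u)
M(q) = 8 - 12*q
v(r) = 2*r*(r + 1/(3 + r*(2 + r))) (v(r) = (r + 1/(3 + r*(2 + r)))*(r + r) = (r + 1/(3 + r*(2 + r)))*(2*r) = 2*r*(r + 1/(3 + r*(2 + r))))
(111 + (-82 - M(9)))*v(3) = (111 + (-82 - (8 - 12*9)))*(2*3*(1 + 3*(3 + 3*(2 + 3)))/(3 + 3*(2 + 3))) = (111 + (-82 - (8 - 108)))*(2*3*(1 + 3*(3 + 3*5))/(3 + 3*5)) = (111 + (-82 - 1*(-100)))*(2*3*(1 + 3*(3 + 15))/(3 + 15)) = (111 + (-82 + 100))*(2*3*(1 + 3*18)/18) = (111 + 18)*(2*3*(1/18)*(1 + 54)) = 129*(2*3*(1/18)*55) = 129*(55/3) = 2365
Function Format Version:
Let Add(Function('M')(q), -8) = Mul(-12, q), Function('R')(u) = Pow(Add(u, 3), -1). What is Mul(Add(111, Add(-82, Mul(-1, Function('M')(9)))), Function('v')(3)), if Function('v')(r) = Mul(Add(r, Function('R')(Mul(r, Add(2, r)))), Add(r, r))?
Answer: 2365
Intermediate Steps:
Function('R')(u) = Pow(Add(3, u), -1)
Function('M')(q) = Add(8, Mul(-12, q))
Function('v')(r) = Mul(2, r, Add(r, Pow(Add(3, Mul(r, Add(2, r))), -1))) (Function('v')(r) = Mul(Add(r, Pow(Add(3, Mul(r, Add(2, r))), -1)), Add(r, r)) = Mul(Add(r, Pow(Add(3, Mul(r, Add(2, r))), -1)), Mul(2, r)) = Mul(2, r, Add(r, Pow(Add(3, Mul(r, Add(2, r))), -1))))
Mul(Add(111, Add(-82, Mul(-1, Function('M')(9)))), Function('v')(3)) = Mul(Add(111, Add(-82, Mul(-1, Add(8, Mul(-12, 9))))), Mul(2, 3, Pow(Add(3, Mul(3, Add(2, 3))), -1), Add(1, Mul(3, Add(3, Mul(3, Add(2, 3))))))) = Mul(Add(111, Add(-82, Mul(-1, Add(8, -108)))), Mul(2, 3, Pow(Add(3, Mul(3, 5)), -1), Add(1, Mul(3, Add(3, Mul(3, 5)))))) = Mul(Add(111, Add(-82, Mul(-1, -100))), Mul(2, 3, Pow(Add(3, 15), -1), Add(1, Mul(3, Add(3, 15))))) = Mul(Add(111, Add(-82, 100)), Mul(2, 3, Pow(18, -1), Add(1, Mul(3, 18)))) = Mul(Add(111, 18), Mul(2, 3, Rational(1, 18), Add(1, 54))) = Mul(129, Mul(2, 3, Rational(1, 18), 55)) = Mul(129, Rational(55, 3)) = 2365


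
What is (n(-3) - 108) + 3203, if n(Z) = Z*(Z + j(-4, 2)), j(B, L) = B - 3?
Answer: 3125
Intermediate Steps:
j(B, L) = -3 + B
n(Z) = Z*(-7 + Z) (n(Z) = Z*(Z + (-3 - 4)) = Z*(Z - 7) = Z*(-7 + Z))
(n(-3) - 108) + 3203 = (-3*(-7 - 3) - 108) + 3203 = (-3*(-10) - 108) + 3203 = (30 - 108) + 3203 = -78 + 3203 = 3125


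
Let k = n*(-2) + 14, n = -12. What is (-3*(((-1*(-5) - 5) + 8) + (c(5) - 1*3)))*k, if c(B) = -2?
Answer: -342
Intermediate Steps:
k = 38 (k = -12*(-2) + 14 = 24 + 14 = 38)
(-3*(((-1*(-5) - 5) + 8) + (c(5) - 1*3)))*k = -3*(((-1*(-5) - 5) + 8) + (-2 - 1*3))*38 = -3*(((5 - 5) + 8) + (-2 - 3))*38 = -3*((0 + 8) - 5)*38 = -3*(8 - 5)*38 = -3*3*38 = -9*38 = -342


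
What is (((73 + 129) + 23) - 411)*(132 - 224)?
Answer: 17112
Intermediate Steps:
(((73 + 129) + 23) - 411)*(132 - 224) = ((202 + 23) - 411)*(-92) = (225 - 411)*(-92) = -186*(-92) = 17112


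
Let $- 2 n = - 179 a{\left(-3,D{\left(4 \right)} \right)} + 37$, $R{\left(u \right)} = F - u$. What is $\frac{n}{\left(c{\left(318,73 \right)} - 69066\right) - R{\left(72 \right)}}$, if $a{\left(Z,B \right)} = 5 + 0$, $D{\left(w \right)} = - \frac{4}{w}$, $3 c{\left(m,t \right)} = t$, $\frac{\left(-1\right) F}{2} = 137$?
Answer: $- \frac{1287}{206087} \approx -0.0062449$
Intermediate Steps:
$F = -274$ ($F = \left(-2\right) 137 = -274$)
$c{\left(m,t \right)} = \frac{t}{3}$
$a{\left(Z,B \right)} = 5$
$R{\left(u \right)} = -274 - u$
$n = 429$ ($n = - \frac{\left(-179\right) 5 + 37}{2} = - \frac{-895 + 37}{2} = \left(- \frac{1}{2}\right) \left(-858\right) = 429$)
$\frac{n}{\left(c{\left(318,73 \right)} - 69066\right) - R{\left(72 \right)}} = \frac{429}{\left(\frac{1}{3} \cdot 73 - 69066\right) - \left(-274 - 72\right)} = \frac{429}{\left(\frac{73}{3} - 69066\right) - \left(-274 - 72\right)} = \frac{429}{- \frac{207125}{3} - -346} = \frac{429}{- \frac{207125}{3} + 346} = \frac{429}{- \frac{206087}{3}} = 429 \left(- \frac{3}{206087}\right) = - \frac{1287}{206087}$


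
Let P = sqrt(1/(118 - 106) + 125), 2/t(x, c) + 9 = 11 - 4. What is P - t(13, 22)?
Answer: 1 + sqrt(4503)/6 ≈ 12.184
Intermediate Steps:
t(x, c) = -1 (t(x, c) = 2/(-9 + (11 - 4)) = 2/(-9 + 7) = 2/(-2) = 2*(-1/2) = -1)
P = sqrt(4503)/6 (P = sqrt(1/12 + 125) = sqrt(1501/12) = sqrt(4503)/6 ≈ 11.184)
P - t(13, 22) = sqrt(4503)/6 - 1*(-1) = sqrt(4503)/6 + 1 = 1 + sqrt(4503)/6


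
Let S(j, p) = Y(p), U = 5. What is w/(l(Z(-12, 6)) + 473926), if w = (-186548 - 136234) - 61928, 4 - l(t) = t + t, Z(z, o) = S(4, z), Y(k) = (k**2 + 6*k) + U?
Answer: -192355/236888 ≈ -0.81201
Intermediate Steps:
Y(k) = 5 + k**2 + 6*k (Y(k) = (k**2 + 6*k) + 5 = 5 + k**2 + 6*k)
S(j, p) = 5 + p**2 + 6*p
Z(z, o) = 5 + z**2 + 6*z
l(t) = 4 - 2*t (l(t) = 4 - (t + t) = 4 - 2*t)
w = -384710 (w = -322782 - 61928 = -384710)
w/(l(Z(-12, 6)) + 473926) = -384710/((4 - 2*(5 + (-12)**2 + 6*(-12))) + 473926) = -384710/((4 - 2*(5 + 144 - 72)) + 473926) = -384710/((4 - 2*77) + 473926) = -384710/((4 - 154) + 473926) = -384710/(-150 + 473926) = -384710/473776 = -384710*1/473776 = -192355/236888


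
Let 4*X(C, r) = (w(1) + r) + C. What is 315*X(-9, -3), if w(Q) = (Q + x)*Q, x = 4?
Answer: -2205/4 ≈ -551.25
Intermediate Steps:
w(Q) = Q*(4 + Q) (w(Q) = (Q + 4)*Q = (4 + Q)*Q = Q*(4 + Q))
X(C, r) = 5/4 + C/4 + r/4 (X(C, r) = ((1*(4 + 1) + r) + C)/4 = ((1*5 + r) + C)/4 = ((5 + r) + C)/4 = (5 + C + r)/4 = 5/4 + C/4 + r/4)
315*X(-9, -3) = 315*(5/4 + (1/4)*(-9) + (1/4)*(-3)) = 315*(5/4 - 9/4 - 3/4) = 315*(-7/4) = -2205/4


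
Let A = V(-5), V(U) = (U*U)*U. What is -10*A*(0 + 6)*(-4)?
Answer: -30000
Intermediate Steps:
V(U) = U³ (V(U) = U²*U = U³)
A = -125 (A = (-5)³ = -125)
-10*A*(0 + 6)*(-4) = -(-1250)*(0 + 6)*(-4) = -(-1250)*6*(-4) = -10*(-750)*(-4) = 7500*(-4) = -30000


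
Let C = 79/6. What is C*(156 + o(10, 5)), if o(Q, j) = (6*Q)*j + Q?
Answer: 18407/3 ≈ 6135.7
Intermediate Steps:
o(Q, j) = Q + 6*Q*j (o(Q, j) = 6*Q*j + Q = Q + 6*Q*j)
C = 79/6 (C = 79*(1/6) = 79/6 ≈ 13.167)
C*(156 + o(10, 5)) = 79*(156 + 10*(1 + 6*5))/6 = 79*(156 + 10*(1 + 30))/6 = 79*(156 + 10*31)/6 = 79*(156 + 310)/6 = (79/6)*466 = 18407/3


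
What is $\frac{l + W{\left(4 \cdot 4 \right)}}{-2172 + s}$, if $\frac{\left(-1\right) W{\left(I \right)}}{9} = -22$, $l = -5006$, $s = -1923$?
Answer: $\frac{4808}{4095} \approx 1.1741$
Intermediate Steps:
$W{\left(I \right)} = 198$ ($W{\left(I \right)} = \left(-9\right) \left(-22\right) = 198$)
$\frac{l + W{\left(4 \cdot 4 \right)}}{-2172 + s} = \frac{-5006 + 198}{-2172 - 1923} = - \frac{4808}{-4095} = \left(-4808\right) \left(- \frac{1}{4095}\right) = \frac{4808}{4095}$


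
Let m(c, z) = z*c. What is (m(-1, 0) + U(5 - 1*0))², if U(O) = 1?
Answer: 1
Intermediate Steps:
m(c, z) = c*z
(m(-1, 0) + U(5 - 1*0))² = (-1*0 + 1)² = (0 + 1)² = 1² = 1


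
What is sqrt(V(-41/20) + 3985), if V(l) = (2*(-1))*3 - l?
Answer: sqrt(398105)/10 ≈ 63.096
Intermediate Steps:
V(l) = -6 - l (V(l) = -2*3 - l = -6 - l)
sqrt(V(-41/20) + 3985) = sqrt((-6 - (-41)/20) + 3985) = sqrt((-6 - 1*(-41/20)) + 3985) = sqrt((-6 + 41/20) + 3985) = sqrt(-79/20 + 3985) = sqrt(79621/20) = sqrt(398105)/10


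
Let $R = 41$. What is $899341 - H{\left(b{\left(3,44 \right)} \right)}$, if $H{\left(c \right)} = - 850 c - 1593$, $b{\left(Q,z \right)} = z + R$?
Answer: $973184$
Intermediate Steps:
$b{\left(Q,z \right)} = 41 + z$ ($b{\left(Q,z \right)} = z + 41 = 41 + z$)
$H{\left(c \right)} = -1593 - 850 c$
$899341 - H{\left(b{\left(3,44 \right)} \right)} = 899341 - \left(-1593 - 850 \left(41 + 44\right)\right) = 899341 - \left(-1593 - 72250\right) = 899341 - -73843 = 899341 + 73843 = 973184$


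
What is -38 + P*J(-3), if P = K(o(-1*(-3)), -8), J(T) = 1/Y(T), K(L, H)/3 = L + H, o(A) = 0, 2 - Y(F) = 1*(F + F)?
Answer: -41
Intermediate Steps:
Y(F) = 2 - 2*F (Y(F) = 2 - (F + F) = 2 - 2*F)
K(L, H) = 3*H + 3*L (K(L, H) = 3*(L + H) = 3*(H + L) = 3*H + 3*L)
J(T) = 1/(2 - 2*T)
P = -24 (P = 3*(-8) + 3*0 = -24 + 0 = -24)
-38 + P*J(-3) = -38 - (-24)/(-2 + 2*(-3)) = -38 - (-24)/(-2 - 6) = -38 - (-24)/(-8) = -38 - (-24)*(-1)/8 = -38 - 24*1/8 = -38 - 3 = -41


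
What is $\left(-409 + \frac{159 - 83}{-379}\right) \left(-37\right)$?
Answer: $\frac{5738219}{379} \approx 15140.0$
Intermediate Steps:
$\left(-409 + \frac{159 - 83}{-379}\right) \left(-37\right) = \left(-409 + 76 \left(- \frac{1}{379}\right)\right) \left(-37\right) = \left(-409 - \frac{76}{379}\right) \left(-37\right) = \left(- \frac{155087}{379}\right) \left(-37\right) = \frac{5738219}{379}$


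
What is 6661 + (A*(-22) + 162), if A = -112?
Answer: 9287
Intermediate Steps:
6661 + (A*(-22) + 162) = 6661 + (-112*(-22) + 162) = 6661 + (2464 + 162) = 6661 + 2626 = 9287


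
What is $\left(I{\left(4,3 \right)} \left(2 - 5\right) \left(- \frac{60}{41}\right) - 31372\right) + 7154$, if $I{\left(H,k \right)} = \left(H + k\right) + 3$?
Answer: $- \frac{991138}{41} \approx -24174.0$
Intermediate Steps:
$I{\left(H,k \right)} = 3 + H + k$
$\left(I{\left(4,3 \right)} \left(2 - 5\right) \left(- \frac{60}{41}\right) - 31372\right) + 7154 = \left(\left(3 + 4 + 3\right) \left(2 - 5\right) \left(- \frac{60}{41}\right) - 31372\right) + 7154 = \left(10 \left(-3\right) \left(\left(-60\right) \frac{1}{41}\right) - 31372\right) + 7154 = \left(\left(-30\right) \left(- \frac{60}{41}\right) - 31372\right) + 7154 = \left(\frac{1800}{41} - 31372\right) + 7154 = - \frac{1284452}{41} + 7154 = - \frac{991138}{41}$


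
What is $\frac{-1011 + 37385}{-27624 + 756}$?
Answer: $- \frac{18187}{13434} \approx -1.3538$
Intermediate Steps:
$\frac{-1011 + 37385}{-27624 + 756} = \frac{36374}{-26868} = 36374 \left(- \frac{1}{26868}\right) = - \frac{18187}{13434}$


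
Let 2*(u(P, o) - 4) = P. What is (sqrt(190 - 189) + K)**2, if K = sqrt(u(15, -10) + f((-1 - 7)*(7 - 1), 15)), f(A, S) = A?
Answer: -71/2 + I*sqrt(146) ≈ -35.5 + 12.083*I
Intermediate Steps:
u(P, o) = 4 + P/2
K = I*sqrt(146)/2 (K = sqrt((4 + (1/2)*15) + (-1 - 7)*(7 - 1)) = sqrt((4 + 15/2) - 8*6) = sqrt(23/2 - 48) = sqrt(-73/2) = I*sqrt(146)/2 ≈ 6.0415*I)
(sqrt(190 - 189) + K)**2 = (sqrt(190 - 189) + I*sqrt(146)/2)**2 = (sqrt(1) + I*sqrt(146)/2)**2 = (1 + I*sqrt(146)/2)**2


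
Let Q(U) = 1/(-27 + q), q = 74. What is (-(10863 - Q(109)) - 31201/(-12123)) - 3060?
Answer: -7931582293/569781 ≈ -13920.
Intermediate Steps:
Q(U) = 1/47 (Q(U) = 1/(-27 + 74) = 1/47)
(-(10863 - Q(109)) - 31201/(-12123)) - 3060 = (-(10863 - 1*1/47) - 31201/(-12123)) - 3060 = (-(10863 - 1/47) - 31201*(-1/12123)) - 3060 = (-1*510560/47 + 31201/12123) - 3060 = (-510560/47 + 31201/12123) - 3060 = -6188052433/569781 - 3060 = -7931582293/569781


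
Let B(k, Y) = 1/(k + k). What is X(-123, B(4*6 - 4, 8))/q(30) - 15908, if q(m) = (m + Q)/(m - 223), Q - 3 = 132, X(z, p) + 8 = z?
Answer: -2599537/165 ≈ -15755.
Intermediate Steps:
B(k, Y) = 1/(2*k)
X(z, p) = -8 + z
Q = 135 (Q = 3 + 132 = 135)
q(m) = (135 + m)/(-223 + m) (q(m) = (m + 135)/(m - 223) = (135 + m)/(-223 + m))
X(-123, B(4*6 - 4, 8))/q(30) - 15908 = (-8 - 123)/(((135 + 30)/(-223 + 30))) - 15908 = -131/(165/(-193)) - 15908 = -131/((-1/193*165)) - 15908 = -131/(-165/193) - 15908 = -131*(-193/165) - 15908 = 25283/165 - 15908 = -2599537/165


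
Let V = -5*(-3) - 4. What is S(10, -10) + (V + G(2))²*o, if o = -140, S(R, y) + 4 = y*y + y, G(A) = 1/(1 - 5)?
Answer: -64371/4 ≈ -16093.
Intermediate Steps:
G(A) = -¼ (G(A) = 1/(-4) = -¼)
S(R, y) = -4 + y + y² (S(R, y) = -4 + (y*y + y) = -4 + (y² + y) = -4 + (y + y²) = -4 + y + y²)
V = 11 (V = 15 - 4 = 11)
S(10, -10) + (V + G(2))²*o = (-4 - 10 + (-10)²) + (11 - ¼)²*(-140) = (-4 - 10 + 100) + (43/4)²*(-140) = 86 + (1849/16)*(-140) = 86 - 64715/4 = -64371/4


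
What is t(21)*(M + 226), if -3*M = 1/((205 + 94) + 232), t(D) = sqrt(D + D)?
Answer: 360017*sqrt(42)/1593 ≈ 1464.6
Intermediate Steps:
t(D) = sqrt(2)*sqrt(D) (t(D) = sqrt(2*D) = sqrt(2)*sqrt(D))
M = -1/1593 (M = -1/(3*((205 + 94) + 232)) = -1/(3*(299 + 232)) = -1/3/531 = -1/3*1/531 = -1/1593 ≈ -0.00062775)
t(21)*(M + 226) = (sqrt(2)*sqrt(21))*(-1/1593 + 226) = sqrt(42)*(360017/1593) = 360017*sqrt(42)/1593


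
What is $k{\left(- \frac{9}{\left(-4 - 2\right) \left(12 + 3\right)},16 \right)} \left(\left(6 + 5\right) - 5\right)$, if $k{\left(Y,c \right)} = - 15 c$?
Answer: $-1440$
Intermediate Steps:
$k{\left(- \frac{9}{\left(-4 - 2\right) \left(12 + 3\right)},16 \right)} \left(\left(6 + 5\right) - 5\right) = \left(-15\right) 16 \left(\left(6 + 5\right) - 5\right) = - 240 \left(11 - 5\right) = \left(-240\right) 6 = -1440$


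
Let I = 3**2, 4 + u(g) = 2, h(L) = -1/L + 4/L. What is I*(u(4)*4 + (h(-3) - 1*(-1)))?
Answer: -72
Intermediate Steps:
h(L) = 3/L
u(g) = -2 (u(g) = -4 + 2 = -2)
I = 9
I*(u(4)*4 + (h(-3) - 1*(-1))) = 9*(-2*4 + (3/(-3) - 1*(-1))) = 9*(-8 + (3*(-1/3) + 1)) = 9*(-8 + (-1 + 1)) = 9*(-8 + 0) = 9*(-8) = -72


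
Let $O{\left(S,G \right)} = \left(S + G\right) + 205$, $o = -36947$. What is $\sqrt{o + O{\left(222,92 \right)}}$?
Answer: $2 i \sqrt{9107} \approx 190.86 i$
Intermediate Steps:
$O{\left(S,G \right)} = 205 + G + S$ ($O{\left(S,G \right)} = \left(G + S\right) + 205 = 205 + G + S$)
$\sqrt{o + O{\left(222,92 \right)}} = \sqrt{-36947 + \left(205 + 92 + 222\right)} = \sqrt{-36947 + 519} = \sqrt{-36428} = 2 i \sqrt{9107}$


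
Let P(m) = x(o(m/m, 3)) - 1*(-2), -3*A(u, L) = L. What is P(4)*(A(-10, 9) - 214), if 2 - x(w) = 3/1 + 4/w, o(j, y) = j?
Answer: 651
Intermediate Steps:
A(u, L) = -L/3
x(w) = -1 - 4/w (x(w) = 2 - (3/1 + 4/w) = 2 - (3*1 + 4/w) = 2 - (3 + 4/w) = 2 + (-3 - 4/w) = -1 - 4/w)
P(m) = -3 (P(m) = (-4 - m/m)/((m/m)) - 1*(-2) = (-4 - 1*1)/1 + 2 = 1*(-4 - 1) + 2 = 1*(-5) + 2 = -5 + 2 = -3)
P(4)*(A(-10, 9) - 214) = -3*(-1/3*9 - 214) = -3*(-3 - 214) = -3*(-217) = 651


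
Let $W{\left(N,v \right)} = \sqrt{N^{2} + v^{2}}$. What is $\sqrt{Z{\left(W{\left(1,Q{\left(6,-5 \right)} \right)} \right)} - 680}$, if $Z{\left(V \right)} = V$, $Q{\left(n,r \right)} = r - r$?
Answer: $i \sqrt{679} \approx 26.058 i$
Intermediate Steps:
$Q{\left(n,r \right)} = 0$
$\sqrt{Z{\left(W{\left(1,Q{\left(6,-5 \right)} \right)} \right)} - 680} = \sqrt{\sqrt{1^{2} + 0^{2}} - 680} = \sqrt{\sqrt{1 + 0} - 680} = \sqrt{\sqrt{1} - 680} = \sqrt{1 - 680} = \sqrt{-679} = i \sqrt{679}$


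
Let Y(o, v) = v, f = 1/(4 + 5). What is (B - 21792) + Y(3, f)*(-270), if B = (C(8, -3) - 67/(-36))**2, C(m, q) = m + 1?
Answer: -28128431/1296 ≈ -21704.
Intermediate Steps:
f = 1/9 ≈ 0.11111
C(m, q) = 1 + m
B = 152881/1296 (B = ((1 + 8) - 67/(-36))**2 = (9 - 67*(-1/36))**2 = (9 + 67/36)**2 = (391/36)**2 = 152881/1296 ≈ 117.96)
(B - 21792) + Y(3, f)*(-270) = (152881/1296 - 21792) + (1/9)*(-270) = -28089551/1296 - 30 = -28128431/1296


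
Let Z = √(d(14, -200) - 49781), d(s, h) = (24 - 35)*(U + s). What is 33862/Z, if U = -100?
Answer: -33862*I*√48835/48835 ≈ -153.23*I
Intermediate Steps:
d(s, h) = 1100 - 11*s (d(s, h) = (24 - 35)*(-100 + s) = -11*(-100 + s) = 1100 - 11*s)
Z = I*√48835 (Z = √((1100 - 11*14) - 49781) = √((1100 - 154) - 49781) = √(946 - 49781) = √(-48835) = I*√48835 ≈ 220.99*I)
33862/Z = 33862/((I*√48835)) = 33862*(-I*√48835/48835) = -33862*I*√48835/48835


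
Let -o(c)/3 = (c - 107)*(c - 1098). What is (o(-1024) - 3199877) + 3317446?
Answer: -7082377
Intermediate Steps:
o(c) = -3*(-1098 + c)*(-107 + c) (o(c) = -3*(c - 107)*(c - 1098) = -3*(-107 + c)*(-1098 + c) = -3*(-1098 + c)*(-107 + c))
(o(-1024) - 3199877) + 3317446 = ((-352458 - 3*(-1024)² + 3615*(-1024)) - 3199877) + 3317446 = ((-352458 - 3*1048576 - 3701760) - 3199877) + 3317446 = ((-352458 - 3145728 - 3701760) - 3199877) + 3317446 = (-7199946 - 3199877) + 3317446 = -10399823 + 3317446 = -7082377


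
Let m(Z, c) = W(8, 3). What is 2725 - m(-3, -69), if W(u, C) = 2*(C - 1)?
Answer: 2721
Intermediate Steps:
W(u, C) = -2 + 2*C (W(u, C) = 2*(-1 + C) = -2 + 2*C)
m(Z, c) = 4 (m(Z, c) = -2 + 2*3 = -2 + 6 = 4)
2725 - m(-3, -69) = 2725 - 1*4 = 2725 - 4 = 2721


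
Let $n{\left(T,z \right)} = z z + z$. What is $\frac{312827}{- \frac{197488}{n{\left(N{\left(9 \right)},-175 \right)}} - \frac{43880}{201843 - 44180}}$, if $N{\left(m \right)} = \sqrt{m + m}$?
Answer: $- \frac{750915929257725}{16236348272} \approx -46249.0$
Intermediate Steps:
$N{\left(m \right)} = \sqrt{2} \sqrt{m}$ ($N{\left(m \right)} = \sqrt{2 m} = \sqrt{2} \sqrt{m}$)
$n{\left(T,z \right)} = z + z^{2}$ ($n{\left(T,z \right)} = z^{2} + z = z + z^{2}$)
$\frac{312827}{- \frac{197488}{n{\left(N{\left(9 \right)},-175 \right)}} - \frac{43880}{201843 - 44180}} = \frac{312827}{- \frac{197488}{\left(-175\right) \left(1 - 175\right)} - \frac{43880}{201843 - 44180}} = \frac{312827}{- \frac{197488}{\left(-175\right) \left(-174\right)} - \frac{43880}{201843 - 44180}} = \frac{312827}{- \frac{197488}{30450} - \frac{43880}{157663}} = \frac{312827}{\left(-197488\right) \frac{1}{30450} - \frac{43880}{157663}} = \frac{312827}{- \frac{98744}{15225} - \frac{43880}{157663}} = \frac{312827}{- \frac{16236348272}{2400419175}} = 312827 \left(- \frac{2400419175}{16236348272}\right) = - \frac{750915929257725}{16236348272}$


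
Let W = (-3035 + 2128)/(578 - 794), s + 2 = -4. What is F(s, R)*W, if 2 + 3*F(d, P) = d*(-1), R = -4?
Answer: 907/162 ≈ 5.5988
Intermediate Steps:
s = -6 (s = -2 - 4 = -6)
W = 907/216 (W = -907/(-216) = -907*(-1/216) = 907/216 ≈ 4.1991)
F(d, P) = -⅔ - d/3 (F(d, P) = -⅔ + (d*(-1))/3 = -⅔ + (-d)/3 = -⅔ - d/3)
F(s, R)*W = (-⅔ - ⅓*(-6))*(907/216) = (-⅔ + 2)*(907/216) = (4/3)*(907/216) = 907/162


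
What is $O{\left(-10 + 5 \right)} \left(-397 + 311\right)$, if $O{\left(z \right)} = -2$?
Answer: $172$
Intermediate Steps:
$O{\left(-10 + 5 \right)} \left(-397 + 311\right) = - 2 \left(-397 + 311\right) = \left(-2\right) \left(-86\right) = 172$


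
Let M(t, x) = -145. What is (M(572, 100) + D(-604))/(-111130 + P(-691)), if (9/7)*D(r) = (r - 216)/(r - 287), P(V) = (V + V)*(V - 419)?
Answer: -231403/2282030982 ≈ -0.00010140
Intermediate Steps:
P(V) = 2*V*(-419 + V) (P(V) = (2*V)*(-419 + V) = 2*V*(-419 + V))
D(r) = 7*(-216 + r)/(9*(-287 + r)) (D(r) = 7*((r - 216)/(r - 287))/9 = 7*((-216 + r)/(-287 + r))/9 = 7*(-216 + r)/(9*(-287 + r)))
(M(572, 100) + D(-604))/(-111130 + P(-691)) = (-145 + 7*(-216 - 604)/(9*(-287 - 604)))/(-111130 + 2*(-691)*(-419 - 691)) = (-145 + (7/9)*(-820)/(-891))/(-111130 + 2*(-691)*(-1110)) = (-145 + (7/9)*(-1/891)*(-820))/(-111130 + 1534020) = (-145 + 5740/8019)/1422890 = -1157015/8019*1/1422890 = -231403/2282030982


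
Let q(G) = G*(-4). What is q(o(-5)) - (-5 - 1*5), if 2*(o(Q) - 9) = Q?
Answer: -16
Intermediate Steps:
o(Q) = 9 + Q/2
q(G) = -4*G
q(o(-5)) - (-5 - 1*5) = -4*(9 + (½)*(-5)) - (-5 - 1*5) = -4*(9 - 5/2) - (-5 - 5) = -4*13/2 - 1*(-10) = -26 + 10 = -16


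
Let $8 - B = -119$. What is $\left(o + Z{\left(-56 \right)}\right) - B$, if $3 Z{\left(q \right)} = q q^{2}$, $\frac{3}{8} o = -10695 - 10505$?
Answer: $-115199$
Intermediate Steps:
$o = - \frac{169600}{3}$ ($o = \frac{8 \left(-10695 - 10505\right)}{3} = \frac{8}{3} \left(-21200\right) = - \frac{169600}{3} \approx -56533.0$)
$B = 127$ ($B = 8 - -119 = 8 + 119 = 127$)
$Z{\left(q \right)} = \frac{q^{3}}{3}$ ($Z{\left(q \right)} = \frac{q q^{2}}{3} = \frac{q^{3}}{3}$)
$\left(o + Z{\left(-56 \right)}\right) - B = \left(- \frac{169600}{3} + \frac{\left(-56\right)^{3}}{3}\right) - 127 = \left(- \frac{169600}{3} + \frac{1}{3} \left(-175616\right)\right) - 127 = \left(- \frac{169600}{3} - \frac{175616}{3}\right) - 127 = -115072 - 127 = -115199$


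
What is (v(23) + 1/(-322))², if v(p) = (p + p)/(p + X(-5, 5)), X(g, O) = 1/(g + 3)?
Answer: 874917241/209960100 ≈ 4.1671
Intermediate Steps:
X(g, O) = 1/(3 + g)
v(p) = 2*p/(-½ + p) (v(p) = (p + p)/(p + 1/(3 - 5)) = (2*p)/(p + 1/(-2)) = (2*p)/(p - ½) = (2*p)/(-½ + p) = 2*p/(-½ + p))
(v(23) + 1/(-322))² = (4*23/(-1 + 2*23) + 1/(-322))² = (4*23/(-1 + 46) - 1/322)² = (4*23/45 - 1/322)² = (4*23*(1/45) - 1/322)² = (92/45 - 1/322)² = (29579/14490)² = 874917241/209960100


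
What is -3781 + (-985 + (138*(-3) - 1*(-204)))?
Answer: -4976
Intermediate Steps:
-3781 + (-985 + (138*(-3) - 1*(-204))) = -3781 + (-985 + (-414 + 204)) = -3781 + (-985 - 210) = -3781 - 1195 = -4976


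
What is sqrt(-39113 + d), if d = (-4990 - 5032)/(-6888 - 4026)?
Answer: I*sqrt(1164712775910)/5457 ≈ 197.77*I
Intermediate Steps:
d = 5011/5457 (d = -10022/(-10914) = -10022*(-1/10914) = 5011/5457 ≈ 0.91827)
sqrt(-39113 + d) = sqrt(-39113 + 5011/5457) = sqrt(-213434630/5457) = I*sqrt(1164712775910)/5457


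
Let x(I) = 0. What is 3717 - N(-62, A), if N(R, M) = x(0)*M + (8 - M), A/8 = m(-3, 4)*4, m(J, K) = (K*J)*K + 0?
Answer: 2173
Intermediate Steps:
m(J, K) = J*K**2 (m(J, K) = (J*K)*K + 0 = J*K**2 + 0 = J*K**2)
A = -1536 (A = 8*(-3*4**2*4) = 8*(-3*16*4) = 8*(-48*4) = 8*(-192) = -1536)
N(R, M) = 8 - M (N(R, M) = 0*M + (8 - M) = 0 + (8 - M) = 8 - M)
3717 - N(-62, A) = 3717 - (8 - 1*(-1536)) = 3717 - (8 + 1536) = 3717 - 1*1544 = 3717 - 1544 = 2173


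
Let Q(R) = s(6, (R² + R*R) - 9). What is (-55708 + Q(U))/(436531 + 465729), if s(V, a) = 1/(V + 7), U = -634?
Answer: -724203/11729380 ≈ -0.061743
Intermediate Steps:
s(V, a) = 1/(7 + V)
Q(R) = 1/13 (Q(R) = 1/(7 + 6) = 1/13)
(-55708 + Q(U))/(436531 + 465729) = (-55708 + 1/13)/(436531 + 465729) = -724203/13/902260 = -724203/13*1/902260 = -724203/11729380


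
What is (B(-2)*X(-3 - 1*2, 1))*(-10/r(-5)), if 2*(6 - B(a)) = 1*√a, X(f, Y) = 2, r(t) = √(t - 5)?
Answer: I*√10*(12 - I*√2) ≈ 4.4721 + 37.947*I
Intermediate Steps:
r(t) = √(-5 + t)
B(a) = 6 - √a/2
(B(-2)*X(-3 - 1*2, 1))*(-10/r(-5)) = ((6 - I*√2/2)*2)*(-10/√(-5 - 5)) = ((6 - I*√2/2)*2)*(-10*(-I*√10/10)) = (12 - I*√2)*(-(-1)*I*√10) = (12 - I*√2)*(I*√10) = I*√10*(12 - I*√2)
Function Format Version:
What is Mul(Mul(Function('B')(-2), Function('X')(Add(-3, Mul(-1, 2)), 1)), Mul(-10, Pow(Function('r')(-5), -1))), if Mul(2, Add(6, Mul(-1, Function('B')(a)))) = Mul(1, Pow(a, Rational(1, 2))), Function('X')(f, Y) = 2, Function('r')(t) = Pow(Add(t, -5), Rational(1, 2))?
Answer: Mul(I, Pow(10, Rational(1, 2)), Add(12, Mul(-1, I, Pow(2, Rational(1, 2))))) ≈ Add(4.4721, Mul(37.947, I))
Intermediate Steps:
Function('r')(t) = Pow(Add(-5, t), Rational(1, 2))
Function('B')(a) = Add(6, Mul(Rational(-1, 2), Pow(a, Rational(1, 2)))) (Function('B')(a) = Add(6, Mul(Rational(-1, 2), Mul(1, Pow(a, Rational(1, 2))))) = Add(6, Mul(Rational(-1, 2), Pow(a, Rational(1, 2)))))
Mul(Mul(Function('B')(-2), Function('X')(Add(-3, Mul(-1, 2)), 1)), Mul(-10, Pow(Function('r')(-5), -1))) = Mul(Mul(Add(6, Mul(Rational(-1, 2), Pow(-2, Rational(1, 2)))), 2), Mul(-10, Pow(Pow(Add(-5, -5), Rational(1, 2)), -1))) = Mul(Mul(Add(6, Mul(Rational(-1, 2), Mul(I, Pow(2, Rational(1, 2))))), 2), Mul(-10, Pow(Pow(-10, Rational(1, 2)), -1))) = Mul(Mul(Add(6, Mul(Rational(-1, 2), I, Pow(2, Rational(1, 2)))), 2), Mul(-10, Pow(Mul(I, Pow(10, Rational(1, 2))), -1))) = Mul(Add(12, Mul(-1, I, Pow(2, Rational(1, 2)))), Mul(-10, Mul(Rational(-1, 10), I, Pow(10, Rational(1, 2))))) = Mul(Add(12, Mul(-1, I, Pow(2, Rational(1, 2)))), Mul(I, Pow(10, Rational(1, 2)))) = Mul(I, Pow(10, Rational(1, 2)), Add(12, Mul(-1, I, Pow(2, Rational(1, 2)))))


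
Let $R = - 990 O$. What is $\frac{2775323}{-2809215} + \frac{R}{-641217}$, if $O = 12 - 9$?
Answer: $- \frac{590413639847}{600438804885} \approx -0.9833$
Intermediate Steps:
$O = 3$ ($O = 12 - 9 = 3$)
$R = -2970$ ($R = \left(-990\right) 3 = -2970$)
$\frac{2775323}{-2809215} + \frac{R}{-641217} = \frac{2775323}{-2809215} - \frac{2970}{-641217} = 2775323 \left(- \frac{1}{2809215}\right) - - \frac{990}{213739} = - \frac{2775323}{2809215} + \frac{990}{213739} = - \frac{590413639847}{600438804885}$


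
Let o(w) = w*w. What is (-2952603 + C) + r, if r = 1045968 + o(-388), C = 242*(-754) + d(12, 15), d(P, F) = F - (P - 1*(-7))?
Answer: -1938563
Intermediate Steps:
d(P, F) = -7 + F - P (d(P, F) = F - (P + 7) = F - (7 + P) = F + (-7 - P) = -7 + F - P)
o(w) = w²
C = -182472 (C = 242*(-754) + (-7 + 15 - 1*12) = -182468 + (-7 + 15 - 12) = -182468 - 4 = -182472)
r = 1196512 (r = 1045968 + (-388)² = 1045968 + 150544 = 1196512)
(-2952603 + C) + r = (-2952603 - 182472) + 1196512 = -3135075 + 1196512 = -1938563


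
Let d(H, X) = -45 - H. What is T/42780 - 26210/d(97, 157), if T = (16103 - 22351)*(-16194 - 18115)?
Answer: 3945094693/759345 ≈ 5195.4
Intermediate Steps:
T = 214362632 (T = -6248*(-34309) = 214362632)
T/42780 - 26210/d(97, 157) = 214362632/42780 - 26210/(-45 - 1*97) = 214362632*(1/42780) - 26210/(-45 - 97) = 53590658/10695 - 26210/(-142) = 53590658/10695 - 26210*(-1/142) = 53590658/10695 + 13105/71 = 3945094693/759345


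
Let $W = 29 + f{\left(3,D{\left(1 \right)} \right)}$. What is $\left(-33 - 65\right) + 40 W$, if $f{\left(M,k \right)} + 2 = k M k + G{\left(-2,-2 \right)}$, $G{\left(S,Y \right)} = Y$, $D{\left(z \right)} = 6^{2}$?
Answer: $156422$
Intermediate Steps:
$D{\left(z \right)} = 36$
$f{\left(M,k \right)} = -4 + M k^{2}$ ($f{\left(M,k \right)} = -2 + \left(k M k - 2\right) = -2 + \left(M k k - 2\right) = -2 + \left(M k^{2} - 2\right) = -2 + \left(-2 + M k^{2}\right) = -4 + M k^{2}$)
$W = 3913$ ($W = 29 - \left(4 - 3 \cdot 36^{2}\right) = 29 + \left(-4 + 3 \cdot 1296\right) = 29 + \left(-4 + 3888\right) = 29 + 3884 = 3913$)
$\left(-33 - 65\right) + 40 W = \left(-33 - 65\right) + 40 \cdot 3913 = \left(-33 - 65\right) + 156520 = -98 + 156520 = 156422$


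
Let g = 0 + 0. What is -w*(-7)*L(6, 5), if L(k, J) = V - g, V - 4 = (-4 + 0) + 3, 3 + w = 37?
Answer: 714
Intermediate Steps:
w = 34 (w = -3 + 37 = 34)
V = 3 (V = 4 + ((-4 + 0) + 3) = 4 + (-4 + 3) = 4 - 1 = 3)
g = 0
L(k, J) = 3 (L(k, J) = 3 - 1*0 = 3 + 0 = 3)
-w*(-7)*L(6, 5) = -34*(-7)*3 = -(-238)*3 = -1*(-714) = 714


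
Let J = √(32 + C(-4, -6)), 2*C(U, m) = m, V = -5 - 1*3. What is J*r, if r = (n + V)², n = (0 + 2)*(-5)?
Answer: 324*√29 ≈ 1744.8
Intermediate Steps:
V = -8 (V = -5 - 3 = -8)
n = -10 (n = 2*(-5) = -10)
C(U, m) = m/2
J = √29 (J = √(32 + (½)*(-6)) = √(32 - 3) = √29 ≈ 5.3852)
r = 324 (r = (-10 - 8)² = (-18)² = 324)
J*r = √29*324 = 324*√29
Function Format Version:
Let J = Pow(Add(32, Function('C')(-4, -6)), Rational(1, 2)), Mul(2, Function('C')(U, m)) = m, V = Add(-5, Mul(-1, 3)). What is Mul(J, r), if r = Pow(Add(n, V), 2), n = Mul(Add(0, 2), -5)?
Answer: Mul(324, Pow(29, Rational(1, 2))) ≈ 1744.8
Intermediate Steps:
V = -8 (V = Add(-5, -3) = -8)
n = -10 (n = Mul(2, -5) = -10)
Function('C')(U, m) = Mul(Rational(1, 2), m)
J = Pow(29, Rational(1, 2)) (J = Pow(Add(32, Mul(Rational(1, 2), -6)), Rational(1, 2)) = Pow(Add(32, -3), Rational(1, 2)) = Pow(29, Rational(1, 2)) ≈ 5.3852)
r = 324 (r = Pow(Add(-10, -8), 2) = Pow(-18, 2) = 324)
Mul(J, r) = Mul(Pow(29, Rational(1, 2)), 324) = Mul(324, Pow(29, Rational(1, 2)))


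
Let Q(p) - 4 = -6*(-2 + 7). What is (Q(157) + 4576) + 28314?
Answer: 32864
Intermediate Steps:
Q(p) = -26 (Q(p) = 4 - 6*(-2 + 7) = 4 - 6*5 = 4 - 30 = -26)
(Q(157) + 4576) + 28314 = (-26 + 4576) + 28314 = 4550 + 28314 = 32864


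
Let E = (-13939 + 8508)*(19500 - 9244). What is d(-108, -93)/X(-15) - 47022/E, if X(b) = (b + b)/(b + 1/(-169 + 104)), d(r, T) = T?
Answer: -421309700429/9051304600 ≈ -46.547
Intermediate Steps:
E = -55700336 (E = -5431*10256 = -55700336)
X(b) = 2*b/(-1/65 + b) (X(b) = (2*b)/(b + 1/(-65)) = (2*b)/(b - 1/65) = (2*b)/(-1/65 + b) = 2*b/(-1/65 + b))
d(-108, -93)/X(-15) - 47022/E = -93/(130*(-15)/(-1 + 65*(-15))) - 47022/(-55700336) = -93/(130*(-15)/(-1 - 975)) - 47022*(-1/55700336) = -93/(130*(-15)/(-976)) + 23511/27850168 = -93/(130*(-15)*(-1/976)) + 23511/27850168 = -93/975/488 + 23511/27850168 = -93*488/975 + 23511/27850168 = -15128/325 + 23511/27850168 = -421309700429/9051304600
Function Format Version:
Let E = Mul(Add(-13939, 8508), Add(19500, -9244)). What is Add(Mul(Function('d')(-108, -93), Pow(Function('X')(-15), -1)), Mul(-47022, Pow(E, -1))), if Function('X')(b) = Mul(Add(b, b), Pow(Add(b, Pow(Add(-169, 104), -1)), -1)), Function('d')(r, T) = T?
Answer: Rational(-421309700429, 9051304600) ≈ -46.547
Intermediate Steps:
E = -55700336 (E = Mul(-5431, 10256) = -55700336)
Function('X')(b) = Mul(2, b, Pow(Add(Rational(-1, 65), b), -1)) (Function('X')(b) = Mul(Mul(2, b), Pow(Add(b, Pow(-65, -1)), -1)) = Mul(Mul(2, b), Pow(Add(b, Rational(-1, 65)), -1)) = Mul(Mul(2, b), Pow(Add(Rational(-1, 65), b), -1)) = Mul(2, b, Pow(Add(Rational(-1, 65), b), -1)))
Add(Mul(Function('d')(-108, -93), Pow(Function('X')(-15), -1)), Mul(-47022, Pow(E, -1))) = Add(Mul(-93, Pow(Mul(130, -15, Pow(Add(-1, Mul(65, -15)), -1)), -1)), Mul(-47022, Pow(-55700336, -1))) = Add(Mul(-93, Pow(Mul(130, -15, Pow(Add(-1, -975), -1)), -1)), Mul(-47022, Rational(-1, 55700336))) = Add(Mul(-93, Pow(Mul(130, -15, Pow(-976, -1)), -1)), Rational(23511, 27850168)) = Add(Mul(-93, Pow(Mul(130, -15, Rational(-1, 976)), -1)), Rational(23511, 27850168)) = Add(Mul(-93, Pow(Rational(975, 488), -1)), Rational(23511, 27850168)) = Add(Mul(-93, Rational(488, 975)), Rational(23511, 27850168)) = Add(Rational(-15128, 325), Rational(23511, 27850168)) = Rational(-421309700429, 9051304600)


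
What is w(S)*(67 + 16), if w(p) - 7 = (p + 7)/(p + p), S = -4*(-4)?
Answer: 20501/32 ≈ 640.66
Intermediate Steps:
S = 16
w(p) = 7 + (7 + p)/(2*p) (w(p) = 7 + (p + 7)/(p + p) = 7 + (7 + p)/((2*p)) = 7 + (7 + p)*(1/(2*p)) = 7 + (7 + p)/(2*p))
w(S)*(67 + 16) = ((½)*(7 + 15*16)/16)*(67 + 16) = ((½)*(1/16)*(7 + 240))*83 = ((½)*(1/16)*247)*83 = (247/32)*83 = 20501/32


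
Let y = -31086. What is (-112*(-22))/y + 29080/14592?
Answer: 1643989/859104 ≈ 1.9136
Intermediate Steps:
(-112*(-22))/y + 29080/14592 = -112*(-22)/(-31086) + 29080/14592 = 2464*(-1/31086) + 29080*(1/14592) = -112/1413 + 3635/1824 = 1643989/859104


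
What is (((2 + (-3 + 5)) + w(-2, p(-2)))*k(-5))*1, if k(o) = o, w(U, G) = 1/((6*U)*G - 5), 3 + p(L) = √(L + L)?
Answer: -30895/1537 - 120*I/1537 ≈ -20.101 - 0.078074*I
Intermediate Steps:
p(L) = -3 + √2*√L (p(L) = -3 + √(L + L) = -3 + √(2*L) = -3 + √2*√L)
w(U, G) = 1/(-5 + 6*G*U) (w(U, G) = 1/(6*G*U - 5) = 1/(-5 + 6*G*U))
(((2 + (-3 + 5)) + w(-2, p(-2)))*k(-5))*1 = (((2 + (-3 + 5)) + 1/(-5 + 6*(-3 + √2*√(-2))*(-2)))*(-5))*1 = (((2 + 2) + 1/(-5 + 6*(-3 + √2*(I*√2))*(-2)))*(-5))*1 = ((4 + 1/(-5 + 6*(-3 + 2*I)*(-2)))*(-5))*1 = ((4 + 1/(-5 + (36 - 24*I)))*(-5))*1 = ((4 + 1/(31 - 24*I))*(-5))*1 = ((4 + (31 + 24*I)/1537)*(-5))*1 = (-20 - 5*(31 + 24*I)/1537)*1 = -20 - 5*(31 + 24*I)/1537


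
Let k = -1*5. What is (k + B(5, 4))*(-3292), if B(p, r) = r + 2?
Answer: -3292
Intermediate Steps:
k = -5
B(p, r) = 2 + r
(k + B(5, 4))*(-3292) = (-5 + (2 + 4))*(-3292) = (-5 + 6)*(-3292) = 1*(-3292) = -3292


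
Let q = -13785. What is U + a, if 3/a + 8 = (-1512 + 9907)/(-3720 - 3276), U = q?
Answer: -887264943/64363 ≈ -13785.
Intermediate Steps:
U = -13785
a = -20988/64363 (a = 3/(-8 + (-1512 + 9907)/(-3720 - 3276)) = 3/(-8 + 8395/(-6996)) = 3/(-8 + 8395*(-1/6996)) = 3/(-8 - 8395/6996) = 3/(-64363/6996) = 3*(-6996/64363) = -20988/64363 ≈ -0.32609)
U + a = -13785 - 20988/64363 = -887264943/64363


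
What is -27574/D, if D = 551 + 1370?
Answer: -1622/113 ≈ -14.354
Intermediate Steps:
D = 1921
-27574/D = -27574/1921 = -17*1622/1921 = -1622/113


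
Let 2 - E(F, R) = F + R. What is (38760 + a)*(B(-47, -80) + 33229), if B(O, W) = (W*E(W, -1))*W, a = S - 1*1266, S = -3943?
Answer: 18937157379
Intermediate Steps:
E(F, R) = 2 - F - R (E(F, R) = 2 - (F + R) = 2 + (-F - R) = 2 - F - R)
a = -5209 (a = -3943 - 1*1266 = -3943 - 1266 = -5209)
B(O, W) = W²*(3 - W) (B(O, W) = (W*(2 - W - 1*(-1)))*W = (W*(2 - W + 1))*W = (W*(3 - W))*W = W²*(3 - W))
(38760 + a)*(B(-47, -80) + 33229) = (38760 - 5209)*((-80)²*(3 - 1*(-80)) + 33229) = 33551*(6400*(3 + 80) + 33229) = 33551*(6400*83 + 33229) = 33551*(531200 + 33229) = 33551*564429 = 18937157379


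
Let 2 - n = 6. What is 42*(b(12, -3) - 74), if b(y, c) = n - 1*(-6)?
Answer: -3024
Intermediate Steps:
n = -4 (n = 2 - 1*6 = 2 - 6 = -4)
b(y, c) = 2 (b(y, c) = -4 - 1*(-6) = -4 + 6 = 2)
42*(b(12, -3) - 74) = 42*(2 - 74) = 42*(-72) = -3024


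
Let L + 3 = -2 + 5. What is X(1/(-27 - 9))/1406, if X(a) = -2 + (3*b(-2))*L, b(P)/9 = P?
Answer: -1/703 ≈ -0.0014225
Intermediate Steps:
b(P) = 9*P
L = 0 (L = -3 + (-2 + 5) = -3 + 3 = 0)
X(a) = -2 (X(a) = -2 + (3*(9*(-2)))*0 = -2 + (3*(-18))*0 = -2 - 54*0 = -2 + 0 = -2)
X(1/(-27 - 9))/1406 = -2/1406 = -2*1/1406 = -1/703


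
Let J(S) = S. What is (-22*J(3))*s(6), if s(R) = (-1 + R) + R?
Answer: -726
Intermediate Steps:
s(R) = -1 + 2*R
(-22*J(3))*s(6) = (-22*3)*(-1 + 2*6) = -66*(-1 + 12) = -66*11 = -726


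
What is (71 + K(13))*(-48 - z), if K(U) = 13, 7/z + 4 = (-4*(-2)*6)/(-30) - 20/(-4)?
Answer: -3052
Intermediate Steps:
z = -35/3 (z = 7/(-4 + ((-4*(-2)*6)/(-30) - 20/(-4))) = 7/(-4 + ((8*6)*(-1/30) - 20*(-1/4))) = 7/(-4 + (48*(-1/30) + 5)) = 7/(-4 + (-8/5 + 5)) = 7/(-4 + 17/5) = 7/(-3/5) = 7*(-5/3) = -35/3 ≈ -11.667)
(71 + K(13))*(-48 - z) = (71 + 13)*(-48 - 1*(-35/3)) = 84*(-48 + 35/3) = 84*(-109/3) = -3052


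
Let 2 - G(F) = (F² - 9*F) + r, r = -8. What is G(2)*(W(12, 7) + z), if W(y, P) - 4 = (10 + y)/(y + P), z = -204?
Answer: -90672/19 ≈ -4772.2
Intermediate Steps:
G(F) = 10 - F² + 9*F (G(F) = 2 - ((F² - 9*F) - 8) = 2 - (-8 + F² - 9*F) = 2 + (8 - F² + 9*F) = 10 - F² + 9*F)
W(y, P) = 4 + (10 + y)/(P + y) (W(y, P) = 4 + (10 + y)/(y + P) = 4 + (10 + y)/(P + y))
G(2)*(W(12, 7) + z) = (10 - 1*2² + 9*2)*((10 + 4*7 + 5*12)/(7 + 12) - 204) = (10 - 1*4 + 18)*((10 + 28 + 60)/19 - 204) = (10 - 4 + 18)*((1/19)*98 - 204) = 24*(98/19 - 204) = 24*(-3778/19) = -90672/19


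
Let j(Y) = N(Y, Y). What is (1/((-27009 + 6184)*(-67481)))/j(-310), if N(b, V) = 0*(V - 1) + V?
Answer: -1/435640465750 ≈ -2.2955e-12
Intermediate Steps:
N(b, V) = V (N(b, V) = 0*(-1 + V) + V = 0 + V = V)
j(Y) = Y
(1/((-27009 + 6184)*(-67481)))/j(-310) = (1/((-27009 + 6184)*(-67481)))/(-310) = (-1/67481/(-20825))*(-1/310) = -1/20825*(-1/67481)*(-1/310) = (1/1405291825)*(-1/310) = -1/435640465750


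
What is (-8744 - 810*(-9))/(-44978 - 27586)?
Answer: 727/36282 ≈ 0.020037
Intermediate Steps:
(-8744 - 810*(-9))/(-44978 - 27586) = (-8744 + 7290)/(-72564) = -1454*(-1/72564) = 727/36282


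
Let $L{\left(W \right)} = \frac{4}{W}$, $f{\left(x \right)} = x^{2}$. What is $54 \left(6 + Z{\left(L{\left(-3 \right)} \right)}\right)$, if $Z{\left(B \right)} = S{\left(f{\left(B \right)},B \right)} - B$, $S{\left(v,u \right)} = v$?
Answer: $492$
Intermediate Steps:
$Z{\left(B \right)} = B^{2} - B$
$54 \left(6 + Z{\left(L{\left(-3 \right)} \right)}\right) = 54 \left(6 + \frac{4}{-3} \left(-1 + \frac{4}{-3}\right)\right) = 54 \left(6 + 4 \left(- \frac{1}{3}\right) \left(-1 + 4 \left(- \frac{1}{3}\right)\right)\right) = 54 \left(6 - \frac{4 \left(-1 - \frac{4}{3}\right)}{3}\right) = 54 \left(6 - - \frac{28}{9}\right) = 54 \left(6 + \frac{28}{9}\right) = 54 \cdot \frac{82}{9} = 492$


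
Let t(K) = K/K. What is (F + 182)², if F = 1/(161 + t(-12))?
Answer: 869365225/26244 ≈ 33126.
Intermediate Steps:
t(K) = 1
F = 1/162 (F = 1/(161 + 1) = 1/162 ≈ 0.0061728)
(F + 182)² = (1/162 + 182)² = (29485/162)² = 869365225/26244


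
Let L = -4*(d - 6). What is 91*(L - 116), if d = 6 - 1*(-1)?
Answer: -10920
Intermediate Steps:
d = 7 (d = 6 + 1 = 7)
L = -4 (L = -4*(7 - 6) = -4*1 = -4)
91*(L - 116) = 91*(-4 - 116) = 91*(-120) = -10920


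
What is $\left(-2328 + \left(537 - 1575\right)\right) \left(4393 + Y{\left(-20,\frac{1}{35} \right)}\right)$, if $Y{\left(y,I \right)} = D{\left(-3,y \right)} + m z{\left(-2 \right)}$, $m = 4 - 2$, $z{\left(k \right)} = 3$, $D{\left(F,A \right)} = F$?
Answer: $-14796936$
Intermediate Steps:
$m = 2$ ($m = 4 - 2 = 2$)
$Y{\left(y,I \right)} = 3$ ($Y{\left(y,I \right)} = -3 + 2 \cdot 3 = -3 + 6 = 3$)
$\left(-2328 + \left(537 - 1575\right)\right) \left(4393 + Y{\left(-20,\frac{1}{35} \right)}\right) = \left(-2328 + \left(537 - 1575\right)\right) \left(4393 + 3\right) = \left(-2328 + \left(537 - 1575\right)\right) 4396 = \left(-2328 - 1038\right) 4396 = \left(-3366\right) 4396 = -14796936$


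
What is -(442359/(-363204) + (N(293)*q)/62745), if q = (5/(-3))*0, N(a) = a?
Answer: 49151/40356 ≈ 1.2179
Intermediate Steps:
q = 0 (q = -⅓*5*0 = -5/3*0 = 0)
-(442359/(-363204) + (N(293)*q)/62745) = -(442359/(-363204) + (293*0)/62745) = -(442359*(-1/363204) + 0*(1/62745)) = -(-49151/40356 + 0) = -1*(-49151/40356) = 49151/40356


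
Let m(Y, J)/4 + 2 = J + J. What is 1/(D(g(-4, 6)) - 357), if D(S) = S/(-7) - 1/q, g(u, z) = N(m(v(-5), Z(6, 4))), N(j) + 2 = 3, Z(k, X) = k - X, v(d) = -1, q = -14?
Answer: -14/4999 ≈ -0.0028006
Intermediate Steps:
m(Y, J) = -8 + 8*J (m(Y, J) = -8 + 4*(J + J) = -8 + 4*(2*J) = -8 + 8*J)
N(j) = 1 (N(j) = -2 + 3 = 1)
g(u, z) = 1
D(S) = 1/14 - S/7 (D(S) = S/(-7) - 1/(-14) = S*(-1/7) - 1*(-1/14) = -S/7 + 1/14 = 1/14 - S/7)
1/(D(g(-4, 6)) - 357) = 1/((1/14 - 1/7*1) - 357) = 1/((1/14 - 1/7) - 357) = 1/(-1/14 - 357) = 1/(-4999/14) = -14/4999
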